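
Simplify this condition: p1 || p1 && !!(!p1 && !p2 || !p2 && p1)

p1 || p1 && !!(!p1 && !p2 || !p2 && p1)
= p1 || p1 && !!!p2   (distribution)
= p1 || p1 && !p2   (double negation)
= p1   (absorption)

p1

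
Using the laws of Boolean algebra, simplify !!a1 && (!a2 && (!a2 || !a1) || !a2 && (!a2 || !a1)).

!!a1 && (!a2 && (!a2 || !a1) || !a2 && (!a2 || !a1))
= a1 && (!a2 && (!a2 || !a1) || !a2 && (!a2 || !a1))   (double negation)
= a1 && !a2 && (!a2 || !a1)   (idempotence)
= a1 && !a2   (absorption)

a1 && !a2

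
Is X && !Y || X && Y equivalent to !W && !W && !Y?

No

E1: X && !Y || X && Y
    = X   (distribution)
E2: !W && !W && !Y
    = !W && !Y   (idempotence)
These differ: at W=1, X=1, Y=0, E1 = 1 but E2 = 0.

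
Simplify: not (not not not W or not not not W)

not (not not not W or not not not W)
= not not not not W   (idempotence)
= not not W   (double negation)
= W   (double negation)

W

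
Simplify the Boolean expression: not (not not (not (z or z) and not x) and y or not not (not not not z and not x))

z or x

not (not not (not (z or z) and not x) and y or not not (not not not z and not x))
= not (not not (not (z or z) and not x) and y or not not (not z and not x))   — double negation
= not (not not (not z and not x) and y or not not (not z and not x))   — idempotence
= not not not (not z and not x)   — absorption
= not not (z or x)   — De Morgan
= z or x   — double negation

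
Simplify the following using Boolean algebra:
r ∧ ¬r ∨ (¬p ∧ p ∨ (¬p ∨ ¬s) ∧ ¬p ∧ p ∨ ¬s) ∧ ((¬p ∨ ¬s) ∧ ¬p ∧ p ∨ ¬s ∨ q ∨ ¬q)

r ∧ ¬r ∨ (¬p ∧ p ∨ (¬p ∨ ¬s) ∧ ¬p ∧ p ∨ ¬s) ∧ ((¬p ∨ ¬s) ∧ ¬p ∧ p ∨ ¬s ∨ q ∨ ¬q)
= (¬p ∧ p ∨ (¬p ∨ ¬s) ∧ ¬p ∧ p ∨ ¬s) ∧ ((¬p ∨ ¬s) ∧ ¬p ∧ p ∨ ¬s ∨ q ∨ ¬q)   [complement / identity]
= (¬p ∨ ¬s) ∧ ¬p ∧ p ∨ ¬s ∨ ¬p ∧ p ∧ (q ∨ ¬q)   [distribution]
= (¬p ∨ ¬s) ∧ ¬p ∧ p ∨ ¬s ∨ ¬p ∧ p   [complement / identity]
= ¬p ∧ p ∨ ¬s ∨ ¬p ∧ p   [absorption]
= ¬s ∨ ¬p ∧ p   [complement / identity]
= ¬s   [complement / identity]

¬s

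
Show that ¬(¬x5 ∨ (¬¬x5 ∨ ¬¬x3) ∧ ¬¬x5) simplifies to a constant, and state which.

False

¬(¬x5 ∨ (¬¬x5 ∨ ¬¬x3) ∧ ¬¬x5)
= ¬(¬x5 ∨ (¬¬x5 ∨ x3) ∧ ¬¬x5)   — double negation
= ¬(¬x5 ∨ ¬¬x5)   — absorption
= x5 ∧ ¬x5   — De Morgan
= False   — complement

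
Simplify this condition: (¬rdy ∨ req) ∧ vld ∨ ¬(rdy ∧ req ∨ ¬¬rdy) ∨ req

(¬rdy ∨ req) ∧ vld ∨ ¬(rdy ∧ req ∨ ¬¬rdy) ∨ req
= (¬rdy ∨ req) ∧ vld ∨ ¬(rdy ∧ req ∨ rdy) ∨ req   [double negation]
= (¬rdy ∨ req) ∧ vld ∨ ¬rdy ∨ req   [absorption]
= ¬rdy ∨ req   [absorption]

¬rdy ∨ req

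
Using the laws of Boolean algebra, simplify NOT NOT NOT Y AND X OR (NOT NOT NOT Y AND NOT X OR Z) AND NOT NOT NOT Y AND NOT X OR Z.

NOT Y OR Z

NOT NOT NOT Y AND X OR (NOT NOT NOT Y AND NOT X OR Z) AND NOT NOT NOT Y AND NOT X OR Z
= NOT NOT NOT Y AND X OR NOT NOT NOT Y AND NOT X OR Z   [absorption]
= NOT NOT NOT Y OR Z   [distribution]
= NOT Y OR Z   [double negation]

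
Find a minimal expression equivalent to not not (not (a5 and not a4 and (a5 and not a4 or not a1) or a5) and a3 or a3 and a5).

not not (not (a5 and not a4 and (a5 and not a4 or not a1) or a5) and a3 or a3 and a5)
= not not (not (a5 and not a4 or a5) and a3 or a3 and a5)
= not (a5 and not a4 or a5) and a3 or a3 and a5
= not a5 and a3 or a3 and a5
= a3

a3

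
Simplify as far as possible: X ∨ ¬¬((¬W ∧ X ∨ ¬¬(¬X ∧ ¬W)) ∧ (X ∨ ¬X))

X ∨ ¬¬((¬W ∧ X ∨ ¬¬(¬X ∧ ¬W)) ∧ (X ∨ ¬X))
= X ∨ ¬¬((¬W ∧ X ∨ ¬X ∧ ¬W) ∧ (X ∨ ¬X))   — double negation
= X ∨ ¬¬(¬W ∧ X ∨ ¬X ∧ ¬W)   — complement / identity
= X ∨ ¬W ∧ X ∨ ¬X ∧ ¬W   — double negation
= X ∨ ¬W   — distribution

X ∨ ¬W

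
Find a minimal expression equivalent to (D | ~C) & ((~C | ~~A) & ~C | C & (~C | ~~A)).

(D | ~C) & ((~C | ~~A) & ~C | C & (~C | ~~A))
= (D | ~C) & (~C | ~~A)   [distribution]
= ~C | D & ~~A   [distribution]
= ~C | D & A   [double negation]

~C | D & A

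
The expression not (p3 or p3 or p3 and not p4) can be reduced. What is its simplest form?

not (p3 or p3 or p3 and not p4)
= not (p3 or p3 and not p4)   — idempotence
= not p3   — absorption

not p3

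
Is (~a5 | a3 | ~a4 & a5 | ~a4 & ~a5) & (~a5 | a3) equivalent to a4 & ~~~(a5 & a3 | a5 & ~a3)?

No

E1: (~a5 | a3 | ~a4 & a5 | ~a4 & ~a5) & (~a5 | a3)
    = (~a5 | a3 | ~a4) & (~a5 | a3)   [distribution]
    = ~a5 | a3   [absorption]
E2: a4 & ~~~(a5 & a3 | a5 & ~a3)
    = a4 & ~~~a5   [distribution]
    = a4 & ~a5   [double negation]
These differ: at a3=1, a4=0, a5=1, E1 = 1 but E2 = 0.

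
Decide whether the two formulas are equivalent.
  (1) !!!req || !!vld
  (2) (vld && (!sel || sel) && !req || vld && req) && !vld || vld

E1: !!!req || !!vld
    = !!!req || vld   (double negation)
    = !req || vld   (double negation)
E2: (vld && (!sel || sel) && !req || vld && req) && !vld || vld
    = (vld && !req || vld && req) && !vld || vld   (complement / identity)
    = vld && !vld || vld   (distribution)
    = vld   (complement / identity)
These differ: at req=0, sel=0, vld=0, E1 = 1 but E2 = 0.

No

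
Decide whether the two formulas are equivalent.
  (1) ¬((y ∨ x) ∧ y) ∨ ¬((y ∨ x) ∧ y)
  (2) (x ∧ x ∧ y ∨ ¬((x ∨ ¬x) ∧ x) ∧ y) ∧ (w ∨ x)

E1: ¬((y ∨ x) ∧ y) ∨ ¬((y ∨ x) ∧ y)
    = ¬((y ∨ x) ∧ y)   [idempotence]
    = ¬y   [absorption]
E2: (x ∧ x ∧ y ∨ ¬((x ∨ ¬x) ∧ x) ∧ y) ∧ (w ∨ x)
    = (x ∧ y ∨ ¬((x ∨ ¬x) ∧ x) ∧ y) ∧ (w ∨ x)   [idempotence]
    = (x ∧ y ∨ ¬x ∧ y) ∧ (w ∨ x)   [complement / identity]
    = y ∧ (w ∨ x)   [distribution]
These differ: at w=0, x=1, y=0, E1 = 1 but E2 = 0.

No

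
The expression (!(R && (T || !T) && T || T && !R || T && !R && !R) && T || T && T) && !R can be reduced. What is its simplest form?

T && !R

(!(R && (T || !T) && T || T && !R || T && !R && !R) && T || T && T) && !R
= (!(R && (T || !T) && T || T && !R) && T || T && T) && !R   [absorption]
= (!(R && T || T && !R) && T || T && T) && !R   [complement / identity]
= (!T && T || T && T) && !R   [distribution]
= T && !R   [distribution]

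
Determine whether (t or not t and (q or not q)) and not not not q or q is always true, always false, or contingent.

(t or not t and (q or not q)) and not not not q or q
= (t or not t and (q or not q)) and not q or q
= (t or not t) and not q or q
= not q or q
= True

always true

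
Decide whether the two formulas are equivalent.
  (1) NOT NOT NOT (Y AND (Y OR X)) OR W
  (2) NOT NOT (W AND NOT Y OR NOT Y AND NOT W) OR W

Yes

E1: NOT NOT NOT (Y AND (Y OR X)) OR W
    = NOT NOT NOT Y OR W   — absorption
    = NOT Y OR W   — double negation
E2: NOT NOT (W AND NOT Y OR NOT Y AND NOT W) OR W
    = NOT NOT NOT Y OR W   — distribution
    = NOT Y OR W   — double negation
Both reduce to NOT Y OR W, so they are equivalent.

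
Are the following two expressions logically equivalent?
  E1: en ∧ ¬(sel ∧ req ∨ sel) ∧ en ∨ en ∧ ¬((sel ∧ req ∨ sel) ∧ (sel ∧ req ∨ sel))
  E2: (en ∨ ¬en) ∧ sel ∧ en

No

E1: en ∧ ¬(sel ∧ req ∨ sel) ∧ en ∨ en ∧ ¬((sel ∧ req ∨ sel) ∧ (sel ∧ req ∨ sel))
    = en ∧ ¬(sel ∧ req ∨ sel) ∧ en ∨ en ∧ ¬(sel ∧ req ∨ sel)   [idempotence]
    = en ∧ ¬(sel ∧ req ∨ sel)   [absorption]
    = en ∧ ¬sel   [absorption]
E2: (en ∨ ¬en) ∧ sel ∧ en
    = sel ∧ en   [complement / identity]
These differ: at en=1, req=0, sel=0, E1 = 1 but E2 = 0.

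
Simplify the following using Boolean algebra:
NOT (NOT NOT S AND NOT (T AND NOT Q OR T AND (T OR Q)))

NOT S OR T

NOT (NOT NOT S AND NOT (T AND NOT Q OR T AND (T OR Q)))
= NOT (NOT NOT S AND NOT (T AND NOT Q OR T))   — absorption
= NOT (NOT NOT S AND NOT T)   — absorption
= NOT S OR T   — De Morgan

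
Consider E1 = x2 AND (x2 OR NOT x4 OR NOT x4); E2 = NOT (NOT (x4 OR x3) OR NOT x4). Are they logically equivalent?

E1: x2 AND (x2 OR NOT x4 OR NOT x4)
    = x2 AND (x2 OR NOT x4)   — idempotence
    = x2   — absorption
E2: NOT (NOT (x4 OR x3) OR NOT x4)
    = (x4 OR x3) AND x4   — De Morgan
    = x4   — absorption
These differ: at x2=1, x3=0, x4=0, E1 = 1 but E2 = 0.

No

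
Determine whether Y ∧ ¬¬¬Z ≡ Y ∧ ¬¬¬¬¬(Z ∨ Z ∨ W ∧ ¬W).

Yes

E1: Y ∧ ¬¬¬Z
    = Y ∧ ¬Z   [double negation]
E2: Y ∧ ¬¬¬¬¬(Z ∨ Z ∨ W ∧ ¬W)
    = Y ∧ ¬¬¬(Z ∨ Z ∨ W ∧ ¬W)   [double negation]
    = Y ∧ ¬(Z ∨ Z ∨ W ∧ ¬W)   [double negation]
    = Y ∧ ¬(Z ∨ W ∧ ¬W)   [idempotence]
    = Y ∧ ¬Z   [complement / identity]
Both reduce to Y ∧ ¬Z, so they are equivalent.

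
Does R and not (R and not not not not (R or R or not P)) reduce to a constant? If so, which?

R and not (R and not not not not (R or R or not P))
= R and not (R and not not not not (R or not P))   (idempotence)
= R and not (R and not not (R or not P))   (double negation)
= R and not (R and (R or not P))   (double negation)
= R and not R   (absorption)
= False   (complement)

yes, False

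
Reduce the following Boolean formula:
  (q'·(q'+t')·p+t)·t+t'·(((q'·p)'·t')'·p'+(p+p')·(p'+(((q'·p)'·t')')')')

(q'·(q'+t')·p+t)·t+t'·(((q'·p)'·t')'·p'+(p+p')·(p'+(((q'·p)'·t')')')')
= (q'·(q'+t')·p+t)·t+t'·(((q'·p)'·t')'·p'+(p'+(((q'·p)'·t')')')')
= (q'·(q'+t')·p+t)·t+t'·(((q'·p)'·t')'·p'+p·((q'·p)'·t')')
= (q'·p+t)·t+t'·(((q'·p)'·t')'·p'+p·((q'·p)'·t')')
= (q'·p+t)·t+t'·((q'·p)'·t')'
= (q'·p+t)·t+t'·(q'·p+t)
= q'·p+t

q'·p+t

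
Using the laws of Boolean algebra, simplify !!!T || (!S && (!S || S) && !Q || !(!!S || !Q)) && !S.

!T || !S

!!!T || (!S && (!S || S) && !Q || !(!!S || !Q)) && !S
= !!!T || (!S && (!S || S) && !Q || !S && Q) && !S   (De Morgan)
= !T || (!S && (!S || S) && !Q || !S && Q) && !S   (double negation)
= !T || (!S && !Q || !S && Q) && !S   (complement / identity)
= !T || !S && !S   (distribution)
= !T || !S   (idempotence)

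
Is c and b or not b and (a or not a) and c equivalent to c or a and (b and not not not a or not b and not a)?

Yes

E1: c and b or not b and (a or not a) and c
    = c and b or not b and c   [complement / identity]
    = c   [distribution]
E2: c or a and (b and not not not a or not b and not a)
    = c or a and (b and not a or not b and not a)   [double negation]
    = c or a and not a   [distribution]
    = c   [complement / identity]
Both reduce to c, so they are equivalent.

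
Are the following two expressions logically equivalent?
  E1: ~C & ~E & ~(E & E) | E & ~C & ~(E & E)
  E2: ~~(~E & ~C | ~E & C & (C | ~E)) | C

E1: ~C & ~E & ~(E & E) | E & ~C & ~(E & E)
    = ~C & ~E & ~E | E & ~C & ~(E & E)   — idempotence
    = ~C & ~E & ~E | E & ~C & ~E   — idempotence
    = ~C & ~E   — distribution
E2: ~~(~E & ~C | ~E & C & (C | ~E)) | C
    = ~~(~E & ~C | ~E & C) | C   — absorption
    = ~~~E | C   — distribution
    = ~E | C   — double negation
These differ: at C=1, E=0, E1 = 0 but E2 = 1.

No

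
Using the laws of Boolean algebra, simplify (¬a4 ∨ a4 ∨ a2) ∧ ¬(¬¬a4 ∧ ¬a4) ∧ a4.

(¬a4 ∨ a4 ∨ a2) ∧ ¬(¬¬a4 ∧ ¬a4) ∧ a4
= (¬a4 ∨ a4 ∨ a2) ∧ (¬a4 ∨ a4) ∧ a4
= (¬a4 ∨ a4) ∧ a4
= a4

a4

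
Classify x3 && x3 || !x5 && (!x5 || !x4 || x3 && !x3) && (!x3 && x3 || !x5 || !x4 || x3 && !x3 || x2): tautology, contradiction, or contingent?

contingent

x3 && x3 || !x5 && (!x5 || !x4 || x3 && !x3) && (!x3 && x3 || !x5 || !x4 || x3 && !x3 || x2)
= x3 && x3 || !x5 && (!x5 || !x4 || x3 && !x3) && (!x5 || !x4 || x3 && !x3 || x2)
= x3 && x3 || !x5 && (!x5 || !x4 || x3 && !x3)
= x3 && x3 || !x5 && (!x5 || !x4)
= x3 || !x5 && (!x5 || !x4)
= x3 || !x5
This depends on x3, x5, so it is not a constant.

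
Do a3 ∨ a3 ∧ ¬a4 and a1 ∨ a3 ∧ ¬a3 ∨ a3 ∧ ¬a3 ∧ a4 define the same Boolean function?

E1: a3 ∨ a3 ∧ ¬a4
    = a3   (absorption)
E2: a1 ∨ a3 ∧ ¬a3 ∨ a3 ∧ ¬a3 ∧ a4
    = a1 ∨ a3 ∧ ¬a3   (absorption)
    = a1   (complement / identity)
These differ: at a1=0, a3=1, a4=1, E1 = 1 but E2 = 0.

No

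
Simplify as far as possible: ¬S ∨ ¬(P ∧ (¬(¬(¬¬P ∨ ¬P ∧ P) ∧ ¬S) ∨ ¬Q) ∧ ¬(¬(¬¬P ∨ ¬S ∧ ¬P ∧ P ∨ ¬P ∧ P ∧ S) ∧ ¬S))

¬S ∨ ¬(P ∧ (¬(¬(¬¬P ∨ ¬P ∧ P) ∧ ¬S) ∨ ¬Q) ∧ ¬(¬(¬¬P ∨ ¬S ∧ ¬P ∧ P ∨ ¬P ∧ P ∧ S) ∧ ¬S))
= ¬S ∨ ¬(P ∧ (¬(¬(¬¬P ∨ ¬P ∧ P) ∧ ¬S) ∨ ¬Q) ∧ ¬(¬(¬¬P ∨ ¬P ∧ P) ∧ ¬S))
= ¬S ∨ ¬(P ∧ ¬(¬(¬¬P ∨ ¬P ∧ P) ∧ ¬S))
= ¬S ∨ ¬(P ∧ ¬(¬¬¬P ∧ ¬S))
= ¬S ∨ ¬(P ∧ (¬¬P ∨ S))
= ¬S ∨ ¬(P ∧ (P ∨ S))
= ¬S ∨ ¬P

¬S ∨ ¬P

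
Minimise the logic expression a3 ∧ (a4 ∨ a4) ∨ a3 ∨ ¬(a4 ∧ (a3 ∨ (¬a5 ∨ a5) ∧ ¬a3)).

a3 ∨ ¬a4

a3 ∧ (a4 ∨ a4) ∨ a3 ∨ ¬(a4 ∧ (a3 ∨ (¬a5 ∨ a5) ∧ ¬a3))
= a3 ∧ (a4 ∨ a4) ∨ a3 ∨ ¬(a4 ∧ (a3 ∨ ¬a3))   (complement / identity)
= a3 ∧ a4 ∨ a3 ∨ ¬(a4 ∧ (a3 ∨ ¬a3))   (idempotence)
= a3 ∨ ¬(a4 ∧ (a3 ∨ ¬a3))   (absorption)
= a3 ∨ ¬a4   (complement / identity)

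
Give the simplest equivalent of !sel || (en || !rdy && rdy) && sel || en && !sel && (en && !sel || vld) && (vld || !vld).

!sel || en

!sel || (en || !rdy && rdy) && sel || en && !sel && (en && !sel || vld) && (vld || !vld)
= !sel || en && sel || en && !sel && (en && !sel || vld) && (vld || !vld)   (complement / identity)
= !sel || en && sel || en && !sel && (en && !sel || vld)   (complement / identity)
= !sel || en && sel || en && !sel   (absorption)
= !sel || en   (distribution)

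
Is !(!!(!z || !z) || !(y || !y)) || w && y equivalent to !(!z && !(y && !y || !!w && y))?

E1: !(!!(!z || !z) || !(y || !y)) || w && y
    = !(!(z && z) || !(y || !y)) || w && y   [De Morgan]
    = z && z && (y || !y) || w && y   [De Morgan]
    = z && (y || !y) || w && y   [idempotence]
    = z || w && y   [complement / identity]
E2: !(!z && !(y && !y || !!w && y))
    = !(!z && !(!!w && y))   [complement / identity]
    = z || !!w && y   [De Morgan]
    = z || w && y   [double negation]
Both reduce to z || w && y, so they are equivalent.

Yes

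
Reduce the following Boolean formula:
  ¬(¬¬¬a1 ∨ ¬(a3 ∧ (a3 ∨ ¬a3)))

a1 ∧ a3

¬(¬¬¬a1 ∨ ¬(a3 ∧ (a3 ∨ ¬a3)))
= ¬(¬a1 ∨ ¬(a3 ∧ (a3 ∨ ¬a3)))
= ¬(¬a1 ∨ ¬a3)
= a1 ∧ a3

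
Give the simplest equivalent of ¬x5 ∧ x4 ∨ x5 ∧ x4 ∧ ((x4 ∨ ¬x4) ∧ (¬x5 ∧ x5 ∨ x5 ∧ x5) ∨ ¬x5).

x4

¬x5 ∧ x4 ∨ x5 ∧ x4 ∧ ((x4 ∨ ¬x4) ∧ (¬x5 ∧ x5 ∨ x5 ∧ x5) ∨ ¬x5)
= ¬x5 ∧ x4 ∨ x5 ∧ x4 ∧ ((x4 ∨ ¬x4) ∧ x5 ∨ ¬x5)
= ¬x5 ∧ x4 ∨ x5 ∧ x4 ∧ (x5 ∨ ¬x5)
= ¬x5 ∧ x4 ∨ x5 ∧ x4
= x4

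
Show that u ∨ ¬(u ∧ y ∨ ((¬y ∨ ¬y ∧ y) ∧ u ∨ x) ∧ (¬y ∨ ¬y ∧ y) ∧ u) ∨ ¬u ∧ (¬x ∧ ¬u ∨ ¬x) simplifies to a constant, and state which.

True

u ∨ ¬(u ∧ y ∨ ((¬y ∨ ¬y ∧ y) ∧ u ∨ x) ∧ (¬y ∨ ¬y ∧ y) ∧ u) ∨ ¬u ∧ (¬x ∧ ¬u ∨ ¬x)
= u ∨ ¬(u ∧ y ∨ (¬y ∨ ¬y ∧ y) ∧ u) ∨ ¬u ∧ (¬x ∧ ¬u ∨ ¬x)
= u ∨ ¬(u ∧ y ∨ (¬y ∨ ¬y ∧ y) ∧ u) ∨ ¬u ∧ ¬x
= u ∨ ¬(u ∧ y ∨ ¬y ∧ u) ∨ ¬u ∧ ¬x
= u ∨ ¬u ∨ ¬u ∧ ¬x
= u ∨ ¬u
= True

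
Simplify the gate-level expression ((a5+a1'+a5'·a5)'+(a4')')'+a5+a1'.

((a5+a1'+a5'·a5)'+(a4')')'+a5+a1'
= ((a5+a1')'+(a4')')'+a5+a1'   [complement / identity]
= (a5+a1')·a4'+a5+a1'   [De Morgan]
= a5+a1'   [absorption]

a5+a1'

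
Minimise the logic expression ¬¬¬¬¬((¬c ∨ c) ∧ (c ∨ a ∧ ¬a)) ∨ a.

¬¬¬¬¬((¬c ∨ c) ∧ (c ∨ a ∧ ¬a)) ∨ a
= ¬¬¬¬¬(c ∨ a ∧ ¬a) ∨ a   [complement / identity]
= ¬¬¬(c ∨ a ∧ ¬a) ∨ a   [double negation]
= ¬(c ∨ a ∧ ¬a) ∨ a   [double negation]
= ¬c ∨ a   [complement / identity]

¬c ∨ a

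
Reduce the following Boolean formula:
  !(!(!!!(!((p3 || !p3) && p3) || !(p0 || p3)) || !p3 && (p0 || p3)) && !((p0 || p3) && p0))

!(!(!!!(!((p3 || !p3) && p3) || !(p0 || p3)) || !p3 && (p0 || p3)) && !((p0 || p3) && p0))
= !(!(!!((p3 || !p3) && p3 && (p0 || p3)) || !p3 && (p0 || p3)) && !((p0 || p3) && p0))   [De Morgan]
= !(!(!!(p3 && (p0 || p3)) || !p3 && (p0 || p3)) && !((p0 || p3) && p0))   [complement / identity]
= !(!(p3 && (p0 || p3) || !p3 && (p0 || p3)) && !((p0 || p3) && p0))   [double negation]
= p3 && (p0 || p3) || !p3 && (p0 || p3) || (p0 || p3) && p0   [De Morgan]
= p0 || p3 || (p0 || p3) && p0   [distribution]
= p0 || p3   [absorption]

p0 || p3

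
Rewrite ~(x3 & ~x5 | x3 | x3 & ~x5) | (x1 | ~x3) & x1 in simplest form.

~x3 | x1

~(x3 & ~x5 | x3 | x3 & ~x5) | (x1 | ~x3) & x1
= ~(x3 & ~x5 | x3 | x3 & ~x5) | x1   (absorption)
= ~(x3 | x3 & ~x5) | x1   (absorption)
= ~x3 | x1   (absorption)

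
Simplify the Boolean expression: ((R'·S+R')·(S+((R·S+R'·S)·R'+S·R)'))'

((R'·S+R')·(S+((R·S+R'·S)·R'+S·R)'))'
= ((R'·S+R')·(S+(S·R'+S·R)'))'   [distribution]
= ((R'·S+R')·(S+S'))'   [distribution]
= (R'·(S+S'))'   [absorption]
= (R')'   [complement / identity]
= R   [double negation]

R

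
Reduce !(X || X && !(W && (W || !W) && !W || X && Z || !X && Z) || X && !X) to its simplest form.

!(X || X && !(W && (W || !W) && !W || X && Z || !X && Z) || X && !X)
= !(X || X && !(W && (W || !W) && !W || X && Z || !X && Z))   (complement / identity)
= !(X || X && !(W && (W || !W) && !W || Z))   (distribution)
= !(X || X && !(W && !W || Z))   (complement / identity)
= !(X || X && !Z)   (complement / identity)
= !X   (absorption)

!X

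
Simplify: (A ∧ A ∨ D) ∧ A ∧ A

(A ∧ A ∨ D) ∧ A ∧ A
= A ∧ A
= A

A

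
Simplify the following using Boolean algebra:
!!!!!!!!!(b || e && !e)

!!!!!!!!!(b || e && !e)
= !!!!!!!!!b
= !!!!!!!b
= !!!!!b
= !!!b
= !b

!b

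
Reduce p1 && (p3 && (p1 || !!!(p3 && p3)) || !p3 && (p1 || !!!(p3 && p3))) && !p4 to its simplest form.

p1 && !p4

p1 && (p3 && (p1 || !!!(p3 && p3)) || !p3 && (p1 || !!!(p3 && p3))) && !p4
= p1 && (p1 || !!!(p3 && p3)) && !p4   — distribution
= p1 && (p1 || !!!p3) && !p4   — idempotence
= p1 && (p1 || !p3) && !p4   — double negation
= p1 && !p4   — absorption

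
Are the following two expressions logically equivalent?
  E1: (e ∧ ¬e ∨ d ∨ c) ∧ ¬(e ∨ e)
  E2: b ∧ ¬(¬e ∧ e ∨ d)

No

E1: (e ∧ ¬e ∨ d ∨ c) ∧ ¬(e ∨ e)
    = (d ∨ c) ∧ ¬(e ∨ e)   [complement / identity]
    = (d ∨ c) ∧ ¬e   [idempotence]
E2: b ∧ ¬(¬e ∧ e ∨ d)
    = b ∧ ¬d   [complement / identity]
These differ: at b=0, c=1, d=1, e=0, E1 = 1 but E2 = 0.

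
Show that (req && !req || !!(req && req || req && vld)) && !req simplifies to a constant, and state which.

false

(req && !req || !!(req && req || req && vld)) && !req
= (req && !req || !!((req || vld) && req)) && !req   (distribution)
= (req && !req || (req || vld) && req) && !req   (double negation)
= (req || vld) && req && !req   (complement / identity)
= req && !req   (absorption)
= false   (complement)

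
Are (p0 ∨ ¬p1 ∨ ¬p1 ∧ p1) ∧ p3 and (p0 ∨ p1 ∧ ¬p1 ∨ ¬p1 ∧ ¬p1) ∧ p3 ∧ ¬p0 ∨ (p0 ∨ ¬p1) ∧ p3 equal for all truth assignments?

E1: (p0 ∨ ¬p1 ∨ ¬p1 ∧ p1) ∧ p3
    = (p0 ∨ ¬p1) ∧ p3
E2: (p0 ∨ p1 ∧ ¬p1 ∨ ¬p1 ∧ ¬p1) ∧ p3 ∧ ¬p0 ∨ (p0 ∨ ¬p1) ∧ p3
    = (p0 ∨ ¬p1) ∧ p3 ∧ ¬p0 ∨ (p0 ∨ ¬p1) ∧ p3
    = (p0 ∨ ¬p1) ∧ p3
Both reduce to (p0 ∨ ¬p1) ∧ p3, so they are equivalent.

Yes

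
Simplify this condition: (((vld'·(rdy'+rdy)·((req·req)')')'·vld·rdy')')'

vld·rdy'

(((vld'·(rdy'+rdy)·((req·req)')')'·vld·rdy')')'
= (((vld'·(rdy'+rdy)·(req')')'·vld·rdy')')'
= (((vld'·(req')')'·vld·rdy')')'
= (((vld+req')·vld·rdy')')'
= ((vld·rdy')')'
= vld·rdy'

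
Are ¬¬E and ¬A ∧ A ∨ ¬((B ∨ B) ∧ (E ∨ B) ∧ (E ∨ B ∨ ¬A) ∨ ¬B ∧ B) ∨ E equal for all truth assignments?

E1: ¬¬E
    = E   [double negation]
E2: ¬A ∧ A ∨ ¬((B ∨ B) ∧ (E ∨ B) ∧ (E ∨ B ∨ ¬A) ∨ ¬B ∧ B) ∨ E
    = ¬A ∧ A ∨ ¬((B ∨ B) ∧ (E ∨ B) ∨ ¬B ∧ B) ∨ E   [absorption]
    = ¬A ∧ A ∨ ¬((B ∨ B) ∧ (E ∨ B)) ∨ E   [complement / identity]
    = ¬((B ∨ B) ∧ (E ∨ B)) ∨ E   [complement / identity]
    = ¬(B ∧ E ∨ B) ∨ E   [distribution]
    = ¬B ∨ E   [absorption]
These differ: at A=0, B=0, E=0, E1 = 0 but E2 = 1.

No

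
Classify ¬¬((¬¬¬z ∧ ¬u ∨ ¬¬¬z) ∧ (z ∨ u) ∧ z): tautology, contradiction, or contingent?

¬¬((¬¬¬z ∧ ¬u ∨ ¬¬¬z) ∧ (z ∨ u) ∧ z)
= ¬¬(¬¬¬z ∧ (z ∨ u) ∧ z)
= ¬¬(¬¬¬z ∧ z)
= ¬¬(¬z ∧ z)
= ¬z ∧ z
= False

contradiction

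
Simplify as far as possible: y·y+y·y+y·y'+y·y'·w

y·y+y·y+y·y'+y·y'·w
= y·y+y·y+y·y'   [absorption]
= y·y+y   [distribution]
= y+y   [idempotence]
= y   [idempotence]

y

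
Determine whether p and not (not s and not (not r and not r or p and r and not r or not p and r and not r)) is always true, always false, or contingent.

p and not (not s and not (not r and not r or p and r and not r or not p and r and not r))
= p and (s or not r and not r or p and r and not r or not p and r and not r)   (De Morgan)
= p and (s or not r and not r or r and not r)   (distribution)
= p and (s or not r and not r)   (complement / identity)
= p and (s or not r)   (idempotence)
This depends on p, r, s, so it is not a constant.

contingent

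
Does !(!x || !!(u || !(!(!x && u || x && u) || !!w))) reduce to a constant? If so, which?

!(!x || !!(u || !(!(!x && u || x && u) || !!w)))
= !(!x || !!(u || !(!u || !!w)))   — distribution
= !(!x || !!(u || u && !w))   — De Morgan
= !(!x || !!u)   — absorption
= x && !u   — De Morgan
This depends on u, x, so it is not a constant.

no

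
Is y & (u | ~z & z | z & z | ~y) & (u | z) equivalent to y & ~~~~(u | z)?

Yes

E1: y & (u | ~z & z | z & z | ~y) & (u | z)
    = y & (u | z | ~y) & (u | z)   [distribution]
    = y & (u | z)   [absorption]
E2: y & ~~~~(u | z)
    = y & ~~(u | z)   [double negation]
    = y & (u | z)   [double negation]
Both reduce to y & (u | z), so they are equivalent.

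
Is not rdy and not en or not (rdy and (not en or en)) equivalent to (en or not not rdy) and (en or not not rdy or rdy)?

E1: not rdy and not en or not (rdy and (not en or en))
    = not rdy and not en or not rdy   — complement / identity
    = not rdy   — absorption
E2: (en or not not rdy) and (en or not not rdy or rdy)
    = en or not not rdy   — absorption
    = en or rdy   — double negation
These differ: at en=0, rdy=1, E1 = 0 but E2 = 1.

No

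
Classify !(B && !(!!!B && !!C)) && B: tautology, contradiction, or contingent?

!(B && !(!!!B && !!C)) && B
= !(B && !(!B && !!C)) && B   [double negation]
= !(B && (B || !C)) && B   [De Morgan]
= !B && B   [absorption]
= false   [complement]

contradiction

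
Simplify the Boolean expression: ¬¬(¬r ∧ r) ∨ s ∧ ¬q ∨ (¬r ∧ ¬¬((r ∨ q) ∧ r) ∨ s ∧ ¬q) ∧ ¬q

s ∧ ¬q

¬¬(¬r ∧ r) ∨ s ∧ ¬q ∨ (¬r ∧ ¬¬((r ∨ q) ∧ r) ∨ s ∧ ¬q) ∧ ¬q
= ¬¬(¬r ∧ r) ∨ s ∧ ¬q ∨ (¬r ∧ ¬¬r ∨ s ∧ ¬q) ∧ ¬q
= ¬r ∧ r ∨ s ∧ ¬q ∨ (¬r ∧ ¬¬r ∨ s ∧ ¬q) ∧ ¬q
= ¬r ∧ r ∨ s ∧ ¬q ∨ (¬r ∧ r ∨ s ∧ ¬q) ∧ ¬q
= ¬r ∧ r ∨ s ∧ ¬q
= s ∧ ¬q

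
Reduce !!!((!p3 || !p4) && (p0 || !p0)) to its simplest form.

!!!((!p3 || !p4) && (p0 || !p0))
= !((!p3 || !p4) && (p0 || !p0))   — double negation
= !(!p3 || !p4)   — complement / identity
= p3 && p4   — De Morgan

p3 && p4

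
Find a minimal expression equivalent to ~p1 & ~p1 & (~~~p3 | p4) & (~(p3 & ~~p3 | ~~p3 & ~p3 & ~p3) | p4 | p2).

~p1 & (~p3 | p4)

~p1 & ~p1 & (~~~p3 | p4) & (~(p3 & ~~p3 | ~~p3 & ~p3 & ~p3) | p4 | p2)
= ~p1 & ~p1 & (~~~p3 | p4) & (~(p3 & ~~p3 | ~~p3 & ~p3) | p4 | p2)
= ~p1 & ~p1 & (~~~p3 | p4) & (~~~p3 | p4 | p2)
= ~p1 & ~p1 & (~~~p3 | p4)
= ~p1 & (~~~p3 | p4)
= ~p1 & (~p3 | p4)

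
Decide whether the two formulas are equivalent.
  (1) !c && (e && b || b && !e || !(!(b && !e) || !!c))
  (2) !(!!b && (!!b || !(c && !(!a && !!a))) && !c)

No

E1: !c && (e && b || b && !e || !(!(b && !e) || !!c))
    = !c && (e && b || b && !e || b && !e && !c)   (De Morgan)
    = !c && (e && b || b && !e)   (absorption)
    = !c && b   (distribution)
E2: !(!!b && (!!b || !(c && !(!a && !!a))) && !c)
    = !(!!b && (!!b || !(c && (a || !a))) && !c)   (De Morgan)
    = !(!!b && (!!b || !c) && !c)   (complement / identity)
    = !(!!b && !c)   (absorption)
    = !b || c   (De Morgan)
These differ: at a=0, b=0, c=1, e=0, E1 = 0 but E2 = 1.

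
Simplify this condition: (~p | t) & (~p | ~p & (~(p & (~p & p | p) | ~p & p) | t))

~p

(~p | t) & (~p | ~p & (~(p & (~p & p | p) | ~p & p) | t))
= (~p | t) & (~p | ~p & (~(p & p | ~p & p) | t))
= (~p | t) & (~p | ~p & (~p | t))
= (~p | t) & (~p | ~p)
= (~p | t) & ~p
= ~p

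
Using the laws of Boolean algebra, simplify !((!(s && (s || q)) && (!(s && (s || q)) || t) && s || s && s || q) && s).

!((!(s && (s || q)) && (!(s && (s || q)) || t) && s || s && s || q) && s)
= !((!(s && (s || q)) && s || s && s || q) && s)
= !((!s && s || s && s || q) && s)
= !((s || q) && s)
= !s

!s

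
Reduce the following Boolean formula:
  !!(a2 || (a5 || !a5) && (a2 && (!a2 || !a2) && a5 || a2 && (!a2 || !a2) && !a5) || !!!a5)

a2 || !a5

!!(a2 || (a5 || !a5) && (a2 && (!a2 || !a2) && a5 || a2 && (!a2 || !a2) && !a5) || !!!a5)
= !!(a2 || (a5 || !a5) && a2 && (!a2 || !a2) || !!!a5)   — distribution
= !!(a2 || (a5 || !a5) && a2 && !a2 || !!!a5)   — idempotence
= a2 || (a5 || !a5) && a2 && !a2 || !!!a5   — double negation
= a2 || a2 && !a2 || !!!a5   — complement / identity
= a2 || a2 && !a2 || !a5   — double negation
= a2 || !a5   — complement / identity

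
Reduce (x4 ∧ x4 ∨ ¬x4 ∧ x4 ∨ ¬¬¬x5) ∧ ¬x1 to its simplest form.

(x4 ∧ x4 ∨ ¬x4 ∧ x4 ∨ ¬¬¬x5) ∧ ¬x1
= (x4 ∧ x4 ∨ ¬x4 ∧ x4 ∨ ¬x5) ∧ ¬x1   — double negation
= (x4 ∨ ¬x5) ∧ ¬x1   — distribution

(x4 ∨ ¬x5) ∧ ¬x1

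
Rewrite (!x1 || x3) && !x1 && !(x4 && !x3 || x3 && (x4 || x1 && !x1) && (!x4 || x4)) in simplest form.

!x1 && !x4

(!x1 || x3) && !x1 && !(x4 && !x3 || x3 && (x4 || x1 && !x1) && (!x4 || x4))
= !x1 && !(x4 && !x3 || x3 && (x4 || x1 && !x1) && (!x4 || x4))   (absorption)
= !x1 && !(x4 && !x3 || x3 && (x4 || x1 && !x1))   (complement / identity)
= !x1 && !(x4 && !x3 || x3 && x4)   (complement / identity)
= !x1 && !x4   (distribution)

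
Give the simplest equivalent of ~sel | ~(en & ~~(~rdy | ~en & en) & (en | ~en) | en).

~sel | ~(en & ~~(~rdy | ~en & en) & (en | ~en) | en)
= ~sel | ~(en & ~~(~rdy | ~en & en) | en)   — complement / identity
= ~sel | ~(en & (~rdy | ~en & en) | en)   — double negation
= ~sel | ~(en & ~rdy | en)   — complement / identity
= ~sel | ~en   — absorption

~sel | ~en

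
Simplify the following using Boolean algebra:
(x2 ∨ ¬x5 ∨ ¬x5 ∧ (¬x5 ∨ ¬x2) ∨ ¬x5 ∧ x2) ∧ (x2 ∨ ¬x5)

¬x5 ∨ x2

(x2 ∨ ¬x5 ∨ ¬x5 ∧ (¬x5 ∨ ¬x2) ∨ ¬x5 ∧ x2) ∧ (x2 ∨ ¬x5)
= (x2 ∨ ¬x5 ∨ ¬x5 ∨ ¬x5 ∧ x2) ∧ (x2 ∨ ¬x5)   [absorption]
= (x2 ∨ ¬x5 ∨ ¬x5) ∧ (x2 ∨ ¬x5)   [absorption]
= ¬x5 ∨ (x2 ∨ ¬x5) ∧ x2   [distribution]
= ¬x5 ∨ x2   [absorption]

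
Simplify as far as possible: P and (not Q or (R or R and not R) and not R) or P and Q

P

P and (not Q or (R or R and not R) and not R) or P and Q
= P and (not Q or R and not R) or P and Q   (complement / identity)
= P and not Q or P and Q   (complement / identity)
= P   (distribution)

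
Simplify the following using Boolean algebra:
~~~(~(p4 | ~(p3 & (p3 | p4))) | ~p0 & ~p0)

(p4 | ~p3) & p0

~~~(~(p4 | ~(p3 & (p3 | p4))) | ~p0 & ~p0)
= ~~~(~(p4 | ~(p3 & (p3 | p4))) | ~p0)   [idempotence]
= ~~~(~(p4 | ~p3) | ~p0)   [absorption]
= ~(~(p4 | ~p3) | ~p0)   [double negation]
= (p4 | ~p3) & p0   [De Morgan]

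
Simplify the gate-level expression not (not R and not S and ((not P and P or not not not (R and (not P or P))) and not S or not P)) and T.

not (not R and not S and ((not P and P or not not not (R and (not P or P))) and not S or not P)) and T
= not (not R and not S and (not not not (R and (not P or P)) and not S or not P)) and T
= not (not R and not S and (not not not R and not S or not P)) and T
= not (not R and not S and (not R and not S or not P)) and T
= not (not R and not S) and T
= (R or S) and T

(R or S) and T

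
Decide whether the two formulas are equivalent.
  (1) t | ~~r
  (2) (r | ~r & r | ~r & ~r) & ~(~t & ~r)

Yes

E1: t | ~~r
    = t | r   [double negation]
E2: (r | ~r & r | ~r & ~r) & ~(~t & ~r)
    = (r | ~r) & ~(~t & ~r)   [distribution]
    = ~(~t & ~r)   [complement / identity]
    = t | r   [De Morgan]
Both reduce to t | r, so they are equivalent.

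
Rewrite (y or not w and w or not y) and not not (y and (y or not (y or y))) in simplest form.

y

(y or not w and w or not y) and not not (y and (y or not (y or y)))
= (y or not w and w or not y) and not not (y and (y or not y))   (idempotence)
= (y or not y) and not not (y and (y or not y))   (complement / identity)
= not not (y and (y or not y))   (complement / identity)
= not not y   (complement / identity)
= y   (double negation)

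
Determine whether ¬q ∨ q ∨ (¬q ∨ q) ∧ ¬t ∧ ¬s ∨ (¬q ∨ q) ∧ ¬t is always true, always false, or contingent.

¬q ∨ q ∨ (¬q ∨ q) ∧ ¬t ∧ ¬s ∨ (¬q ∨ q) ∧ ¬t
= ¬q ∨ q ∨ (¬q ∨ q) ∧ ¬t   [absorption]
= ¬q ∨ q   [absorption]
= True   [complement]

always true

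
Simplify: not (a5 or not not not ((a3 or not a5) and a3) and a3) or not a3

not a5 or not a3

not (a5 or not not not ((a3 or not a5) and a3) and a3) or not a3
= not (a5 or not ((a3 or not a5) and a3) and a3) or not a3   (double negation)
= not (a5 or not a3 and a3) or not a3   (absorption)
= not a5 or not a3   (complement / identity)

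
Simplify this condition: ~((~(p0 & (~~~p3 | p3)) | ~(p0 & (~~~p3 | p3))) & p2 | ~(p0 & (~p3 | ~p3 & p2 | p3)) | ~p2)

p0 & p2

~((~(p0 & (~~~p3 | p3)) | ~(p0 & (~~~p3 | p3))) & p2 | ~(p0 & (~p3 | ~p3 & p2 | p3)) | ~p2)
= ~(~(p0 & (~~~p3 | p3)) & p2 | ~(p0 & (~p3 | ~p3 & p2 | p3)) | ~p2)   [idempotence]
= ~(~(p0 & (~p3 | p3)) & p2 | ~(p0 & (~p3 | ~p3 & p2 | p3)) | ~p2)   [double negation]
= ~(~(p0 & (~p3 | p3)) & p2 | ~(p0 & (~p3 | p3)) | ~p2)   [absorption]
= ~(~(p0 & (~p3 | p3)) | ~p2)   [absorption]
= ~(~p0 | ~p2)   [complement / identity]
= p0 & p2   [De Morgan]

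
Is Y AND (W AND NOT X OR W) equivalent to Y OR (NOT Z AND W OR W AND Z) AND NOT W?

No

E1: Y AND (W AND NOT X OR W)
    = Y AND W   (absorption)
E2: Y OR (NOT Z AND W OR W AND Z) AND NOT W
    = Y OR W AND NOT W   (distribution)
    = Y   (complement / identity)
These differ: at W=0, X=0, Y=1, Z=0, E1 = 0 but E2 = 1.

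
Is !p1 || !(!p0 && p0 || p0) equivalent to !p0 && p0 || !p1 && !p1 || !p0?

Yes

E1: !p1 || !(!p0 && p0 || p0)
    = !p1 || !p0
E2: !p0 && p0 || !p1 && !p1 || !p0
    = !p0 && p0 || !p1 || !p0
    = !p1 || !p0
Both reduce to !p1 || !p0, so they are equivalent.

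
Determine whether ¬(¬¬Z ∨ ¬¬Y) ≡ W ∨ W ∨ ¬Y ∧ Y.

E1: ¬(¬¬Z ∨ ¬¬Y)
    = ¬Z ∧ ¬Y   — De Morgan
E2: W ∨ W ∨ ¬Y ∧ Y
    = W ∨ ¬Y ∧ Y   — idempotence
    = W   — complement / identity
These differ: at W=1, Y=0, Z=1, E1 = 0 but E2 = 1.

No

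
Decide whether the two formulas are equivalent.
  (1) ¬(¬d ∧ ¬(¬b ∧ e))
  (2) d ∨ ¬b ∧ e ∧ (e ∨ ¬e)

E1: ¬(¬d ∧ ¬(¬b ∧ e))
    = d ∨ ¬b ∧ e   [De Morgan]
E2: d ∨ ¬b ∧ e ∧ (e ∨ ¬e)
    = d ∨ ¬b ∧ e   [complement / identity]
Both reduce to d ∨ ¬b ∧ e, so they are equivalent.

Yes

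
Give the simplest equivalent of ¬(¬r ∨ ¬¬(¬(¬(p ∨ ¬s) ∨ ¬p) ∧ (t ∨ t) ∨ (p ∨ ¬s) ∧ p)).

r ∧ ¬p

¬(¬r ∨ ¬¬(¬(¬(p ∨ ¬s) ∨ ¬p) ∧ (t ∨ t) ∨ (p ∨ ¬s) ∧ p))
= ¬(¬r ∨ ¬¬(¬(¬(p ∨ ¬s) ∨ ¬p) ∧ t ∨ (p ∨ ¬s) ∧ p))   — idempotence
= r ∧ ¬(¬(¬(p ∨ ¬s) ∨ ¬p) ∧ t ∨ (p ∨ ¬s) ∧ p)   — De Morgan
= r ∧ ¬((p ∨ ¬s) ∧ p ∧ t ∨ (p ∨ ¬s) ∧ p)   — De Morgan
= r ∧ ¬((p ∨ ¬s) ∧ p)   — absorption
= r ∧ ¬p   — absorption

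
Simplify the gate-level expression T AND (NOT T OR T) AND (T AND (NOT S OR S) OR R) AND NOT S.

T AND (NOT T OR T) AND (T AND (NOT S OR S) OR R) AND NOT S
= T AND (NOT T OR T) AND (T OR R) AND NOT S   [complement / identity]
= T AND (T OR R) AND NOT S   [complement / identity]
= T AND NOT S   [absorption]

T AND NOT S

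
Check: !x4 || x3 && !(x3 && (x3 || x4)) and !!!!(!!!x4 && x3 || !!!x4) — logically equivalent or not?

Yes

E1: !x4 || x3 && !(x3 && (x3 || x4))
    = !x4 || x3 && !x3   (absorption)
    = !x4   (complement / identity)
E2: !!!!(!!!x4 && x3 || !!!x4)
    = !!!!!!!x4   (absorption)
    = !!!!!x4   (double negation)
    = !!!x4   (double negation)
    = !x4   (double negation)
Both reduce to !x4, so they are equivalent.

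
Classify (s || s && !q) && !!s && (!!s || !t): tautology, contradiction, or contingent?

contingent

(s || s && !q) && !!s && (!!s || !t)
= (s || s && !q) && !!s   [absorption]
= s && !!s   [absorption]
= s && s   [double negation]
= s   [idempotence]
This depends on s, so it is not a constant.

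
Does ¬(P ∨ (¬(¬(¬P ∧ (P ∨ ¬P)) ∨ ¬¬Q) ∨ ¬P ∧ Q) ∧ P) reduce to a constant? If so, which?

no

¬(P ∨ (¬(¬(¬P ∧ (P ∨ ¬P)) ∨ ¬¬Q) ∨ ¬P ∧ Q) ∧ P)
= ¬(P ∨ (¬P ∧ (P ∨ ¬P) ∧ ¬Q ∨ ¬P ∧ Q) ∧ P)
= ¬(P ∨ (¬P ∧ ¬Q ∨ ¬P ∧ Q) ∧ P)
= ¬(P ∨ ¬P ∧ P)
= ¬P
This depends on P, so it is not a constant.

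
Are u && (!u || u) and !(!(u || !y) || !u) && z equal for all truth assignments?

No

E1: u && (!u || u)
    = u   [complement / identity]
E2: !(!(u || !y) || !u) && z
    = (u || !y) && u && z   [De Morgan]
    = u && z   [absorption]
These differ: at u=1, y=0, z=0, E1 = 1 but E2 = 0.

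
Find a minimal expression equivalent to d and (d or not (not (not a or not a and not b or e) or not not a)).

d

d and (d or not (not (not a or not a and not b or e) or not not a))
= d and (d or not (not (not a or e) or not not a))
= d and (d or (not a or e) and not a)
= d and (d or not a)
= d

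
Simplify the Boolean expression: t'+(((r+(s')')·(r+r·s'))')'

t'+(((r+(s')')·(r+r·s'))')'
= t'+(((r+s)·(r+r·s'))')'
= t'+(r+s)·(r+r·s')
= t'+(r+s)·r
= t'+r

t'+r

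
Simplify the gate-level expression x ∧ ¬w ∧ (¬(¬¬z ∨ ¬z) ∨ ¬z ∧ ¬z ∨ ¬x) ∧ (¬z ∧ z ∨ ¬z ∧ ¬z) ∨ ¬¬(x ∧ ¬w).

x ∧ ¬w ∧ (¬(¬¬z ∨ ¬z) ∨ ¬z ∧ ¬z ∨ ¬x) ∧ (¬z ∧ z ∨ ¬z ∧ ¬z) ∨ ¬¬(x ∧ ¬w)
= x ∧ ¬w ∧ (¬z ∧ z ∨ ¬z ∧ ¬z ∨ ¬x) ∧ (¬z ∧ z ∨ ¬z ∧ ¬z) ∨ ¬¬(x ∧ ¬w)   [De Morgan]
= x ∧ ¬w ∧ (¬z ∧ z ∨ ¬z ∧ ¬z) ∨ ¬¬(x ∧ ¬w)   [absorption]
= x ∧ ¬w ∧ (¬z ∧ z ∨ ¬z ∧ ¬z) ∨ x ∧ ¬w   [double negation]
= x ∧ ¬w ∧ ¬z ∨ x ∧ ¬w   [distribution]
= x ∧ ¬w   [absorption]

x ∧ ¬w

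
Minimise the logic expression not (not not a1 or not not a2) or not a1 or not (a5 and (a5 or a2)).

not a1 or not a5

not (not not a1 or not not a2) or not a1 or not (a5 and (a5 or a2))
= not a1 and not a2 or not a1 or not (a5 and (a5 or a2))   — De Morgan
= not a1 and not a2 or not a1 or not a5   — absorption
= not a1 or not a5   — absorption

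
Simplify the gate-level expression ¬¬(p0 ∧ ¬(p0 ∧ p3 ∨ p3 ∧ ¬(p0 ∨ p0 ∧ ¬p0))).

p0 ∧ ¬p3

¬¬(p0 ∧ ¬(p0 ∧ p3 ∨ p3 ∧ ¬(p0 ∨ p0 ∧ ¬p0)))
= ¬¬(p0 ∧ ¬(p0 ∧ p3 ∨ p3 ∧ ¬p0))   — complement / identity
= p0 ∧ ¬(p0 ∧ p3 ∨ p3 ∧ ¬p0)   — double negation
= p0 ∧ ¬p3   — distribution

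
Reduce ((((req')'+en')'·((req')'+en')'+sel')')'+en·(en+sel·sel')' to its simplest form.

req'·en+sel'

((((req')'+en')'·((req')'+en')'+sel')')'+en·(en+sel·sel')'
= ((((req')'+en')'·((req')'+en')'+sel')')'+en·en'
= ((((req')'+en')'+sel')')'+en·en'
= ((req')'+en')'+sel'+en·en'
= req'·en+sel'+en·en'
= req'·en+sel'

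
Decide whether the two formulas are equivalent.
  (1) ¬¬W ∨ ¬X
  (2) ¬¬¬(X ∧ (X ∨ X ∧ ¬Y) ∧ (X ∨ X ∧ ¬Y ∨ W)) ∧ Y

E1: ¬¬W ∨ ¬X
    = W ∨ ¬X
E2: ¬¬¬(X ∧ (X ∨ X ∧ ¬Y) ∧ (X ∨ X ∧ ¬Y ∨ W)) ∧ Y
    = ¬¬¬(X ∧ (X ∨ X ∧ ¬Y)) ∧ Y
    = ¬¬¬(X ∧ X) ∧ Y
    = ¬(X ∧ X) ∧ Y
    = ¬X ∧ Y
These differ: at W=1, X=0, Y=0, E1 = 1 but E2 = 0.

No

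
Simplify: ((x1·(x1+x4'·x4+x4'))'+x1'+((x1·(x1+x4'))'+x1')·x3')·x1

0

((x1·(x1+x4'·x4+x4'))'+x1'+((x1·(x1+x4'))'+x1')·x3')·x1
= ((x1·(x1+x4'))'+x1'+((x1·(x1+x4'))'+x1')·x3')·x1   [complement / identity]
= ((x1·(x1+x4'))'+x1')·x1   [absorption]
= (x1'+x1')·x1   [absorption]
= x1'·x1   [idempotence]
= 0   [complement]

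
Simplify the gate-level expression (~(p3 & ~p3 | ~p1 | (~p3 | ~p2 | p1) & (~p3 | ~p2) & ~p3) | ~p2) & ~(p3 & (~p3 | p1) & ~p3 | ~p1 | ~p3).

(~(p3 & ~p3 | ~p1 | (~p3 | ~p2 | p1) & (~p3 | ~p2) & ~p3) | ~p2) & ~(p3 & (~p3 | p1) & ~p3 | ~p1 | ~p3)
= (~(p3 & ~p3 | ~p1 | (~p3 | ~p2) & ~p3) | ~p2) & ~(p3 & (~p3 | p1) & ~p3 | ~p1 | ~p3)
= (~(p3 & ~p3 | ~p1 | (~p3 | ~p2) & ~p3) | ~p2) & ~(p3 & ~p3 | ~p1 | ~p3)
= (~(p3 & ~p3 | ~p1 | ~p3) | ~p2) & ~(p3 & ~p3 | ~p1 | ~p3)
= ~(p3 & ~p3 | ~p1 | ~p3)
= ~(~p1 | ~p3)
= p1 & p3

p1 & p3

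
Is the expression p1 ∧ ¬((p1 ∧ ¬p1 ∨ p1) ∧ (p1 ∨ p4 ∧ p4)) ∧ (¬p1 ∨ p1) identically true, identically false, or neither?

p1 ∧ ¬((p1 ∧ ¬p1 ∨ p1) ∧ (p1 ∨ p4 ∧ p4)) ∧ (¬p1 ∨ p1)
= p1 ∧ ¬(p1 ∧ (p1 ∨ p4 ∧ p4)) ∧ (¬p1 ∨ p1)   [complement / identity]
= p1 ∧ ¬(p1 ∧ (p1 ∨ p4)) ∧ (¬p1 ∨ p1)   [idempotence]
= p1 ∧ ¬(p1 ∧ (p1 ∨ p4))   [complement / identity]
= p1 ∧ ¬p1   [absorption]
= False   [complement]

identically false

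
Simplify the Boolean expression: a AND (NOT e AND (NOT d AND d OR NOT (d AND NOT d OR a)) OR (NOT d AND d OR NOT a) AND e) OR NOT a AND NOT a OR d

NOT a OR d

a AND (NOT e AND (NOT d AND d OR NOT (d AND NOT d OR a)) OR (NOT d AND d OR NOT a) AND e) OR NOT a AND NOT a OR d
= a AND (NOT e AND (NOT d AND d OR NOT a) OR (NOT d AND d OR NOT a) AND e) OR NOT a AND NOT a OR d   (complement / identity)
= a AND (NOT d AND d OR NOT a) OR NOT a AND NOT a OR d   (distribution)
= a AND NOT a OR NOT a AND NOT a OR d   (complement / identity)
= NOT a OR d   (distribution)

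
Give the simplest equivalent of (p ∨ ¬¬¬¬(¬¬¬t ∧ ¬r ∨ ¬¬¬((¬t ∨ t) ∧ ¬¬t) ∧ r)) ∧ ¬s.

(p ∨ ¬t) ∧ ¬s

(p ∨ ¬¬¬¬(¬¬¬t ∧ ¬r ∨ ¬¬¬((¬t ∨ t) ∧ ¬¬t) ∧ r)) ∧ ¬s
= (p ∨ ¬¬¬¬(¬¬¬t ∧ ¬r ∨ ¬¬¬((¬t ∨ t) ∧ t) ∧ r)) ∧ ¬s   (double negation)
= (p ∨ ¬¬¬¬(¬¬¬t ∧ ¬r ∨ ¬¬¬t ∧ r)) ∧ ¬s   (complement / identity)
= (p ∨ ¬¬(¬¬¬t ∧ ¬r ∨ ¬¬¬t ∧ r)) ∧ ¬s   (double negation)
= (p ∨ ¬¬¬t ∧ ¬r ∨ ¬¬¬t ∧ r) ∧ ¬s   (double negation)
= (p ∨ ¬¬¬t) ∧ ¬s   (distribution)
= (p ∨ ¬t) ∧ ¬s   (double negation)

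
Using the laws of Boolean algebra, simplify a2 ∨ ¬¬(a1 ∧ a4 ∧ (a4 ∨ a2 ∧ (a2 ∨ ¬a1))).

a2 ∨ ¬¬(a1 ∧ a4 ∧ (a4 ∨ a2 ∧ (a2 ∨ ¬a1)))
= a2 ∨ a1 ∧ a4 ∧ (a4 ∨ a2 ∧ (a2 ∨ ¬a1))   (double negation)
= a2 ∨ a1 ∧ a4 ∧ (a4 ∨ a2)   (absorption)
= a2 ∨ a1 ∧ a4   (absorption)

a2 ∨ a1 ∧ a4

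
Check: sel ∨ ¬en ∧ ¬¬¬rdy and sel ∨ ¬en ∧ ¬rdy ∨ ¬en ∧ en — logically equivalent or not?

Yes

E1: sel ∨ ¬en ∧ ¬¬¬rdy
    = sel ∨ ¬en ∧ ¬rdy   — double negation
E2: sel ∨ ¬en ∧ ¬rdy ∨ ¬en ∧ en
    = sel ∨ ¬en ∧ ¬rdy   — complement / identity
Both reduce to sel ∨ ¬en ∧ ¬rdy, so they are equivalent.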